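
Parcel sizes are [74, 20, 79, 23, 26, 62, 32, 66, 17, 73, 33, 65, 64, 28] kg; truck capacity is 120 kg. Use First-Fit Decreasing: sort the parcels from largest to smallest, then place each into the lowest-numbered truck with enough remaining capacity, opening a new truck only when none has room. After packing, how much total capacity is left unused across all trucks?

178

Sorted descending: 79, 74, 73, 66, 65, 64, 62, 33, 32, 28, 26, 23, 20, 17.
truck 1: place 79 kg, 41 kg left
truck 2: place 74 kg, 46 kg left
truck 3: place 73 kg, 47 kg left
truck 4: place 66 kg, 54 kg left
truck 5: place 65 kg, 55 kg left
truck 6: place 64 kg, 56 kg left
truck 7: place 62 kg, 58 kg left
truck 1: place 33 kg, 8 kg left
truck 2: place 32 kg, 14 kg left
truck 3: place 28 kg, 19 kg left
truck 4: place 26 kg, 28 kg left
truck 4: place 23 kg, 5 kg left
truck 5: place 20 kg, 35 kg left
truck 3: place 17 kg, 2 kg left
7 trucks × 120 kg = 840 kg; used 662 kg; unused 178 kg.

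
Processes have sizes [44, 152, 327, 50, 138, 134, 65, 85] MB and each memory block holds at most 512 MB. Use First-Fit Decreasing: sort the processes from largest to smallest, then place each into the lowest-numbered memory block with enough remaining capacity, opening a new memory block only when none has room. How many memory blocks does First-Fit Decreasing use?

3 memory blocks

Sorted descending: 327, 152, 138, 134, 85, 65, 50, 44.
Put 327 MB in memory block 1; 185 MB remain.
Put 152 MB in memory block 1; 33 MB remain.
Put 138 MB in memory block 2; 374 MB remain.
Put 134 MB in memory block 2; 240 MB remain.
Put 85 MB in memory block 2; 155 MB remain.
Put 65 MB in memory block 2; 90 MB remain.
Put 50 MB in memory block 2; 40 MB remain.
Put 44 MB in memory block 3; 468 MB remain.
Final memory blocks: [327,152] [138,134,85,65,50] [44].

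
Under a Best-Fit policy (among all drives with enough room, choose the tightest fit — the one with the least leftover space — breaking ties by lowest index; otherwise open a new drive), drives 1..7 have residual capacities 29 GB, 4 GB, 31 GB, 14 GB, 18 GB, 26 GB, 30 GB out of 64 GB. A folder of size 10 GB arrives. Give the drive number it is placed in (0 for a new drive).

Drives with room: drive 1 (29 GB), drive 3 (31 GB), drive 4 (14 GB), drive 5 (18 GB), drive 6 (26 GB), drive 7 (30 GB).
Tightest fit is drive 4 with 14 GB free.

4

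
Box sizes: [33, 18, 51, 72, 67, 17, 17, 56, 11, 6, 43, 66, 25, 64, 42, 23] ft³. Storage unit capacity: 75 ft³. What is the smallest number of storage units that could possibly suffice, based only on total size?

9 storage units

Total size = 33 + 18 + 51 + 72 + 67 + 17 + 17 + 56 + 11 + 6 + 43 + 66 + 25 + 64 + 42 + 23 = 611 ft³.
⌈611 / 75⌉ = 9.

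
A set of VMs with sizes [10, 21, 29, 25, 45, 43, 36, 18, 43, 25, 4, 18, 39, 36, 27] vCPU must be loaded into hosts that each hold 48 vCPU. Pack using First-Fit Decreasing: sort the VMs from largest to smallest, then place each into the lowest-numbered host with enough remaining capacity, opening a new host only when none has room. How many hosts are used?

10

Sorted descending: 45, 43, 43, 39, 36, 36, 29, 27, 25, 25, 21, 18, 18, 10, 4.
Put 45 vCPU in host 1; 3 vCPU remain.
Put 43 vCPU in host 2; 5 vCPU remain.
Put 43 vCPU in host 3; 5 vCPU remain.
Put 39 vCPU in host 4; 9 vCPU remain.
Put 36 vCPU in host 5; 12 vCPU remain.
Put 36 vCPU in host 6; 12 vCPU remain.
Put 29 vCPU in host 7; 19 vCPU remain.
Put 27 vCPU in host 8; 21 vCPU remain.
Put 25 vCPU in host 9; 23 vCPU remain.
Put 25 vCPU in host 10; 23 vCPU remain.
Put 21 vCPU in host 8; 0 vCPU remain.
Put 18 vCPU in host 7; 1 vCPU remain.
Put 18 vCPU in host 9; 5 vCPU remain.
Put 10 vCPU in host 5; 2 vCPU remain.
Put 4 vCPU in host 2; 1 vCPU remain.
Final hosts: [45] [43,4] [43] [39] [36,10] [36] [29,18] [27,21] [25,18] [25].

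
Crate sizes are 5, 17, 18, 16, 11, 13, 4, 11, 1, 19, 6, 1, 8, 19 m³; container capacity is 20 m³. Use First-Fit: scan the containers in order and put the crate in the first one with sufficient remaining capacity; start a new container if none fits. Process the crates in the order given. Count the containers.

8 containers

Put 5 m³ in container 1; 15 m³ remain.
Put 17 m³ in container 2; 3 m³ remain.
Put 18 m³ in container 3; 2 m³ remain.
Put 16 m³ in container 4; 4 m³ remain.
Put 11 m³ in container 1; 4 m³ remain.
Put 13 m³ in container 5; 7 m³ remain.
Put 4 m³ in container 1; 0 m³ remain.
Put 11 m³ in container 6; 9 m³ remain.
Put 1 m³ in container 2; 2 m³ remain.
Put 19 m³ in container 7; 1 m³ remain.
Put 6 m³ in container 5; 1 m³ remain.
Put 1 m³ in container 2; 1 m³ remain.
Put 8 m³ in container 6; 1 m³ remain.
Put 19 m³ in container 8; 1 m³ remain.
Final containers: [5,11,4] [17,1,1] [18] [16] [13,6] [11,8] [19] [19].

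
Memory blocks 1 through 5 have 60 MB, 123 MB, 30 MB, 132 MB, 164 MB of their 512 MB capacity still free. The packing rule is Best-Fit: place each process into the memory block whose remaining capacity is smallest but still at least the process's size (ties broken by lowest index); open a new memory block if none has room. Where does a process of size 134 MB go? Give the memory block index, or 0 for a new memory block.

Memory blocks with room: memory block 5 (164 MB).
Tightest fit is memory block 5 with 164 MB free.

5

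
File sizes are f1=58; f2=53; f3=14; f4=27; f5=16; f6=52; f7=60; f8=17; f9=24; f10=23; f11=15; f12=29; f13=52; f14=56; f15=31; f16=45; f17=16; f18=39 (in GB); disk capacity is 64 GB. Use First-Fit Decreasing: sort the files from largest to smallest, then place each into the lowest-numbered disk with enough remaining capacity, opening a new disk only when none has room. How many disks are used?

Sorted descending: 60, 58, 56, 53, 52, 52, 45, 39, 31, 29, 27, 24, 23, 17, 16, 16, 15, 14.
disk 1: place 60 GB, 4 GB left
disk 2: place 58 GB, 6 GB left
disk 3: place 56 GB, 8 GB left
disk 4: place 53 GB, 11 GB left
disk 5: place 52 GB, 12 GB left
disk 6: place 52 GB, 12 GB left
disk 7: place 45 GB, 19 GB left
disk 8: place 39 GB, 25 GB left
disk 9: place 31 GB, 33 GB left
disk 9: place 29 GB, 4 GB left
disk 10: place 27 GB, 37 GB left
disk 8: place 24 GB, 1 GB left
disk 10: place 23 GB, 14 GB left
disk 7: place 17 GB, 2 GB left
disk 11: place 16 GB, 48 GB left
disk 11: place 16 GB, 32 GB left
disk 11: place 15 GB, 17 GB left
disk 10: place 14 GB, 0 GB left

11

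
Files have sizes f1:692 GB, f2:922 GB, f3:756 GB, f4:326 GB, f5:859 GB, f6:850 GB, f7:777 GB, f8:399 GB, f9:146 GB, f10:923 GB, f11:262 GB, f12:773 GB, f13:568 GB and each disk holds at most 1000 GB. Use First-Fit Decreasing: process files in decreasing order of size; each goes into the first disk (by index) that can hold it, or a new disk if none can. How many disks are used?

Sorted descending: 923, 922, 859, 850, 777, 773, 756, 692, 568, 399, 326, 262, 146.
Put 923 GB in disk 1; 77 GB remain.
Put 922 GB in disk 2; 78 GB remain.
Put 859 GB in disk 3; 141 GB remain.
Put 850 GB in disk 4; 150 GB remain.
Put 777 GB in disk 5; 223 GB remain.
Put 773 GB in disk 6; 227 GB remain.
Put 756 GB in disk 7; 244 GB remain.
Put 692 GB in disk 8; 308 GB remain.
Put 568 GB in disk 9; 432 GB remain.
Put 399 GB in disk 9; 33 GB remain.
Put 326 GB in disk 10; 674 GB remain.
Put 262 GB in disk 8; 46 GB remain.
Put 146 GB in disk 4; 4 GB remain.
Final disks: [923] [922] [859] [850,146] [777] [773] [756] [692,262] [568,399] [326].

10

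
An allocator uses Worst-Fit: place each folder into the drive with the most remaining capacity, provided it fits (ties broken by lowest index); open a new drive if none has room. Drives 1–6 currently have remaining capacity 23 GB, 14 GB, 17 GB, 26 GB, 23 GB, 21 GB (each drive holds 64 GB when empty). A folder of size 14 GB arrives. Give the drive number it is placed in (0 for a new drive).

Drives with room: drive 1 (23 GB), drive 2 (14 GB), drive 3 (17 GB), drive 4 (26 GB), drive 5 (23 GB), drive 6 (21 GB).
Most room is drive 4 with 26 GB free.

4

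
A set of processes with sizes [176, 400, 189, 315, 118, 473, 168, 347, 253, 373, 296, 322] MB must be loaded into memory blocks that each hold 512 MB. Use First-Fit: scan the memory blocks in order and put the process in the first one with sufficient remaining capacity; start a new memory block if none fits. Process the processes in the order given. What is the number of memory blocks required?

memory block 1: place 176 MB, 336 MB left
memory block 2: place 400 MB, 112 MB left
memory block 1: place 189 MB, 147 MB left
memory block 3: place 315 MB, 197 MB left
memory block 1: place 118 MB, 29 MB left
memory block 4: place 473 MB, 39 MB left
memory block 3: place 168 MB, 29 MB left
memory block 5: place 347 MB, 165 MB left
memory block 6: place 253 MB, 259 MB left
memory block 7: place 373 MB, 139 MB left
memory block 8: place 296 MB, 216 MB left
memory block 9: place 322 MB, 190 MB left
Final memory blocks: [176,189,118] [400] [315,168] [473] [347] [253] [373] [296] [322].

9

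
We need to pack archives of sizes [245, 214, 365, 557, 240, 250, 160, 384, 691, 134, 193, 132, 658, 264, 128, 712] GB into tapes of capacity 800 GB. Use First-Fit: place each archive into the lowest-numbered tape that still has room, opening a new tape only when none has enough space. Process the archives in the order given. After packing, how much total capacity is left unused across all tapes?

245 GB → tape 1 (remaining 555 GB)
214 GB → tape 1 (remaining 341 GB)
365 GB → tape 2 (remaining 435 GB)
557 GB → tape 3 (remaining 243 GB)
240 GB → tape 1 (remaining 101 GB)
250 GB → tape 2 (remaining 185 GB)
160 GB → tape 2 (remaining 25 GB)
384 GB → tape 4 (remaining 416 GB)
691 GB → tape 5 (remaining 109 GB)
134 GB → tape 3 (remaining 109 GB)
193 GB → tape 4 (remaining 223 GB)
132 GB → tape 4 (remaining 91 GB)
658 GB → tape 6 (remaining 142 GB)
264 GB → tape 7 (remaining 536 GB)
128 GB → tape 6 (remaining 14 GB)
712 GB → tape 8 (remaining 88 GB)
8 tapes × 800 GB = 6400 GB; used 5327 GB; unused 1073 GB.

1073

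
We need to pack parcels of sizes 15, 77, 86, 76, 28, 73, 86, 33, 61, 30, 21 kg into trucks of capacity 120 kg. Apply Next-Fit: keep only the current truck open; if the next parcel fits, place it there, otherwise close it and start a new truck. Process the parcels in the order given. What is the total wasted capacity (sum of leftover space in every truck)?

134

truck 1: place 15 kg, 105 kg left
truck 1: place 77 kg, 28 kg left
truck 2: place 86 kg, 34 kg left
truck 3: place 76 kg, 44 kg left
truck 3: place 28 kg, 16 kg left
truck 4: place 73 kg, 47 kg left
truck 5: place 86 kg, 34 kg left
truck 5: place 33 kg, 1 kg left
truck 6: place 61 kg, 59 kg left
truck 6: place 30 kg, 29 kg left
truck 6: place 21 kg, 8 kg left
6 trucks × 120 kg = 720 kg; used 586 kg; unused 134 kg.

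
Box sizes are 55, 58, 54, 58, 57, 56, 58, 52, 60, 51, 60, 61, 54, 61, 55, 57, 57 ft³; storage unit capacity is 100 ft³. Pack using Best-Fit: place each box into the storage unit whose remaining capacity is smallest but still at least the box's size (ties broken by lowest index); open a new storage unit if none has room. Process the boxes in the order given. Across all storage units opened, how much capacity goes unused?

736

55 ft³ → storage unit 1 (remaining 45 ft³)
58 ft³ → storage unit 2 (remaining 42 ft³)
54 ft³ → storage unit 3 (remaining 46 ft³)
58 ft³ → storage unit 4 (remaining 42 ft³)
57 ft³ → storage unit 5 (remaining 43 ft³)
56 ft³ → storage unit 6 (remaining 44 ft³)
58 ft³ → storage unit 7 (remaining 42 ft³)
52 ft³ → storage unit 8 (remaining 48 ft³)
60 ft³ → storage unit 9 (remaining 40 ft³)
51 ft³ → storage unit 10 (remaining 49 ft³)
60 ft³ → storage unit 11 (remaining 40 ft³)
61 ft³ → storage unit 12 (remaining 39 ft³)
54 ft³ → storage unit 13 (remaining 46 ft³)
61 ft³ → storage unit 14 (remaining 39 ft³)
55 ft³ → storage unit 15 (remaining 45 ft³)
57 ft³ → storage unit 16 (remaining 43 ft³)
57 ft³ → storage unit 17 (remaining 43 ft³)
17 storage units × 100 ft³ = 1700 ft³; used 964 ft³; unused 736 ft³.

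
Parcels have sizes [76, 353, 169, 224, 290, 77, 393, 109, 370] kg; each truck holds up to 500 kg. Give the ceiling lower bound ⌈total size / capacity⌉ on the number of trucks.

5 trucks

Total size = 76 + 353 + 169 + 224 + 290 + 77 + 393 + 109 + 370 = 2061 kg.
⌈2061 / 500⌉ = 5.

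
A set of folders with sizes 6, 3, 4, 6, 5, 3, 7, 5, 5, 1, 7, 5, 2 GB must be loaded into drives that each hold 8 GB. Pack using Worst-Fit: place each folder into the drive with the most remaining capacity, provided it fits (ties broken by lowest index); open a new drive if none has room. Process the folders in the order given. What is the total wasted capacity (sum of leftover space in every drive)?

Put 6 GB in drive 1; 2 GB remain.
Put 3 GB in drive 2; 5 GB remain.
Put 4 GB in drive 2; 1 GB remain.
Put 6 GB in drive 3; 2 GB remain.
Put 5 GB in drive 4; 3 GB remain.
Put 3 GB in drive 4; 0 GB remain.
Put 7 GB in drive 5; 1 GB remain.
Put 5 GB in drive 6; 3 GB remain.
Put 5 GB in drive 7; 3 GB remain.
Put 1 GB in drive 6; 2 GB remain.
Put 7 GB in drive 8; 1 GB remain.
Put 5 GB in drive 9; 3 GB remain.
Put 2 GB in drive 7; 1 GB remain.
9 drives × 8 GB = 72 GB; used 59 GB; unused 13 GB.

13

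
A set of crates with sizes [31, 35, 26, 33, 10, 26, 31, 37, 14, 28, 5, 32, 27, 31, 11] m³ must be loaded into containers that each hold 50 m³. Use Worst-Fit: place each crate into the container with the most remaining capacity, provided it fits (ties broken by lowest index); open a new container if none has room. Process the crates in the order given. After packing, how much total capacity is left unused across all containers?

173

container 1: place 31 m³, 19 m³ left
container 2: place 35 m³, 15 m³ left
container 3: place 26 m³, 24 m³ left
container 4: place 33 m³, 17 m³ left
container 3: place 10 m³, 14 m³ left
container 5: place 26 m³, 24 m³ left
container 6: place 31 m³, 19 m³ left
container 7: place 37 m³, 13 m³ left
container 5: place 14 m³, 10 m³ left
container 8: place 28 m³, 22 m³ left
container 8: place 5 m³, 17 m³ left
container 9: place 32 m³, 18 m³ left
container 10: place 27 m³, 23 m³ left
container 11: place 31 m³, 19 m³ left
container 10: place 11 m³, 12 m³ left
11 containers × 50 m³ = 550 m³; used 377 m³; unused 173 m³.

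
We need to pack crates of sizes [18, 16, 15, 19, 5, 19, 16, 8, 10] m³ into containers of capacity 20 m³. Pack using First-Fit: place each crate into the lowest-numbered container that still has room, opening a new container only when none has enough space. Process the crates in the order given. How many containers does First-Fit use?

7

Put 18 m³ in container 1; 2 m³ remain.
Put 16 m³ in container 2; 4 m³ remain.
Put 15 m³ in container 3; 5 m³ remain.
Put 19 m³ in container 4; 1 m³ remain.
Put 5 m³ in container 3; 0 m³ remain.
Put 19 m³ in container 5; 1 m³ remain.
Put 16 m³ in container 6; 4 m³ remain.
Put 8 m³ in container 7; 12 m³ remain.
Put 10 m³ in container 7; 2 m³ remain.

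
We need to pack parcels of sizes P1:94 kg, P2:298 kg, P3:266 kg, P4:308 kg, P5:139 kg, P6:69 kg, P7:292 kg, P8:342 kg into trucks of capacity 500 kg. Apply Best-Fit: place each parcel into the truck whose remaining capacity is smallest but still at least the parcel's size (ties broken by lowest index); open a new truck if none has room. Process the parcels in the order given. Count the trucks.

5

truck 1: place P1 (94 kg), 406 kg left
truck 1: place P2 (298 kg), 108 kg left
truck 2: place P3 (266 kg), 234 kg left
truck 3: place P4 (308 kg), 192 kg left
truck 3: place P5 (139 kg), 53 kg left
truck 1: place P6 (69 kg), 39 kg left
truck 4: place P7 (292 kg), 208 kg left
truck 5: place P8 (342 kg), 158 kg left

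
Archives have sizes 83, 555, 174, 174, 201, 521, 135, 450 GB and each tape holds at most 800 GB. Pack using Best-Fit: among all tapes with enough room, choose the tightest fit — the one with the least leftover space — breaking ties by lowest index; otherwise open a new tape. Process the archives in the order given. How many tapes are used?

83 GB → tape 1 (remaining 717 GB)
555 GB → tape 1 (remaining 162 GB)
174 GB → tape 2 (remaining 626 GB)
174 GB → tape 2 (remaining 452 GB)
201 GB → tape 2 (remaining 251 GB)
521 GB → tape 3 (remaining 279 GB)
135 GB → tape 1 (remaining 27 GB)
450 GB → tape 4 (remaining 350 GB)
Final tapes: [83,555,135] [174,174,201] [521] [450].

4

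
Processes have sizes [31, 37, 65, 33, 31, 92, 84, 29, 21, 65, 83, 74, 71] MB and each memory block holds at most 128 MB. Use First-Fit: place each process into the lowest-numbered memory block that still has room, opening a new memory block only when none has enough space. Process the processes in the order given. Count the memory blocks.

Put 31 MB in memory block 1; 97 MB remain.
Put 37 MB in memory block 1; 60 MB remain.
Put 65 MB in memory block 2; 63 MB remain.
Put 33 MB in memory block 1; 27 MB remain.
Put 31 MB in memory block 2; 32 MB remain.
Put 92 MB in memory block 3; 36 MB remain.
Put 84 MB in memory block 4; 44 MB remain.
Put 29 MB in memory block 2; 3 MB remain.
Put 21 MB in memory block 1; 6 MB remain.
Put 65 MB in memory block 5; 63 MB remain.
Put 83 MB in memory block 6; 45 MB remain.
Put 74 MB in memory block 7; 54 MB remain.
Put 71 MB in memory block 8; 57 MB remain.

8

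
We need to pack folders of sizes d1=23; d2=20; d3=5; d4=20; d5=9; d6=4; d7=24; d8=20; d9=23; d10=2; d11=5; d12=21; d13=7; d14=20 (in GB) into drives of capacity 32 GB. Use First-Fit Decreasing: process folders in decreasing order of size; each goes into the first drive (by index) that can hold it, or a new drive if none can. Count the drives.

Sorted descending: 24, 23, 23, 21, 20, 20, 20, 20, 9, 7, 5, 5, 4, 2.
24 GB → drive 1 (remaining 8 GB)
23 GB → drive 2 (remaining 9 GB)
23 GB → drive 3 (remaining 9 GB)
21 GB → drive 4 (remaining 11 GB)
20 GB → drive 5 (remaining 12 GB)
20 GB → drive 6 (remaining 12 GB)
20 GB → drive 7 (remaining 12 GB)
20 GB → drive 8 (remaining 12 GB)
9 GB → drive 2 (remaining 0 GB)
7 GB → drive 1 (remaining 1 GB)
5 GB → drive 3 (remaining 4 GB)
5 GB → drive 4 (remaining 6 GB)
4 GB → drive 3 (remaining 0 GB)
2 GB → drive 4 (remaining 4 GB)

8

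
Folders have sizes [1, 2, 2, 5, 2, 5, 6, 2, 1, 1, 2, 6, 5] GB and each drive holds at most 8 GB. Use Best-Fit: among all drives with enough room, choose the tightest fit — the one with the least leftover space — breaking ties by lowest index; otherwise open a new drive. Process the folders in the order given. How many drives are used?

Put 1 GB in drive 1; 7 GB remain.
Put 2 GB in drive 1; 5 GB remain.
Put 2 GB in drive 1; 3 GB remain.
Put 5 GB in drive 2; 3 GB remain.
Put 2 GB in drive 1; 1 GB remain.
Put 5 GB in drive 3; 3 GB remain.
Put 6 GB in drive 4; 2 GB remain.
Put 2 GB in drive 4; 0 GB remain.
Put 1 GB in drive 1; 0 GB remain.
Put 1 GB in drive 2; 2 GB remain.
Put 2 GB in drive 2; 0 GB remain.
Put 6 GB in drive 5; 2 GB remain.
Put 5 GB in drive 6; 3 GB remain.
Final drives: [1,2,2,2,1] [5,1,2] [5] [6,2] [6] [5].

6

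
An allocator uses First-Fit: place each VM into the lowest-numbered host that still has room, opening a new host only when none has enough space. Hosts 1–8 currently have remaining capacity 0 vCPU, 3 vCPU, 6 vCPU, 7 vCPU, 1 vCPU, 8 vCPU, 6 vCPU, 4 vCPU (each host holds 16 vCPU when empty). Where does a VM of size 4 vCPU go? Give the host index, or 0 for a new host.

Hosts with room: host 3 (6 vCPU), host 4 (7 vCPU), host 6 (8 vCPU), host 7 (6 vCPU), host 8 (4 vCPU).
The first with room is host 3.

3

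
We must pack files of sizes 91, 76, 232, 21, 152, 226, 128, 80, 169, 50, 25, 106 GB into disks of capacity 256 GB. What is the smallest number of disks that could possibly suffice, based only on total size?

Total size = 91 + 76 + 232 + 21 + 152 + 226 + 128 + 80 + 169 + 50 + 25 + 106 = 1356 GB.
⌈1356 / 256⌉ = 6.

6 disks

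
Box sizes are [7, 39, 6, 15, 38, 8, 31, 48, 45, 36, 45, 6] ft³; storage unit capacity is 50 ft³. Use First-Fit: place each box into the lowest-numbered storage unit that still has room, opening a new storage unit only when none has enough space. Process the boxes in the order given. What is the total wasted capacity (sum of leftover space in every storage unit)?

storage unit 1: place 7 ft³, 43 ft³ left
storage unit 1: place 39 ft³, 4 ft³ left
storage unit 2: place 6 ft³, 44 ft³ left
storage unit 2: place 15 ft³, 29 ft³ left
storage unit 3: place 38 ft³, 12 ft³ left
storage unit 2: place 8 ft³, 21 ft³ left
storage unit 4: place 31 ft³, 19 ft³ left
storage unit 5: place 48 ft³, 2 ft³ left
storage unit 6: place 45 ft³, 5 ft³ left
storage unit 7: place 36 ft³, 14 ft³ left
storage unit 8: place 45 ft³, 5 ft³ left
storage unit 2: place 6 ft³, 15 ft³ left
8 storage units × 50 ft³ = 400 ft³; used 324 ft³; unused 76 ft³.

76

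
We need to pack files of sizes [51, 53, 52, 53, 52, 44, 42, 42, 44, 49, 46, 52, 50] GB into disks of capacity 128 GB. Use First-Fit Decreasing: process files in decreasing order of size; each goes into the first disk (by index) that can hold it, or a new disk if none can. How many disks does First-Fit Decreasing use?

Sorted descending: 53, 53, 52, 52, 52, 51, 50, 49, 46, 44, 44, 42, 42.
53 GB → disk 1 (remaining 75 GB)
53 GB → disk 1 (remaining 22 GB)
52 GB → disk 2 (remaining 76 GB)
52 GB → disk 2 (remaining 24 GB)
52 GB → disk 3 (remaining 76 GB)
51 GB → disk 3 (remaining 25 GB)
50 GB → disk 4 (remaining 78 GB)
49 GB → disk 4 (remaining 29 GB)
46 GB → disk 5 (remaining 82 GB)
44 GB → disk 5 (remaining 38 GB)
44 GB → disk 6 (remaining 84 GB)
42 GB → disk 6 (remaining 42 GB)
42 GB → disk 6 (remaining 0 GB)
Final disks: [53,53] [52,52] [52,51] [50,49] [46,44] [44,42,42].

6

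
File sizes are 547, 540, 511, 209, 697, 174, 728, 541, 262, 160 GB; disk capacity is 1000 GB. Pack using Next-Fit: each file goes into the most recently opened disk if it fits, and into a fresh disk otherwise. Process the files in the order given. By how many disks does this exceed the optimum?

Next-Fit: [547] [540] [511,209] [697,174] [728] [541,262,160] → 6 disks.
6 files exceed 500 GB (half the capacity), and no two of those can share a disk, so at least 6 disks are needed.
So 6 is already optimal.

0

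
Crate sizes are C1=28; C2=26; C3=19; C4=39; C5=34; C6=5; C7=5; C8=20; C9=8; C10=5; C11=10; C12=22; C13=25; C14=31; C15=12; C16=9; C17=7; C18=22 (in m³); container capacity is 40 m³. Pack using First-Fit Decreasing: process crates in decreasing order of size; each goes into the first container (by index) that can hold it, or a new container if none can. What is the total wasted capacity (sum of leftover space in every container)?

33

Sorted descending: 39, 34, 31, 28, 26, 25, 22, 22, 20, 19, 12, 10, 9, 8, 7, 5, 5, 5.
container 1: place 39 m³, 1 m³ left
container 2: place 34 m³, 6 m³ left
container 3: place 31 m³, 9 m³ left
container 4: place 28 m³, 12 m³ left
container 5: place 26 m³, 14 m³ left
container 6: place 25 m³, 15 m³ left
container 7: place 22 m³, 18 m³ left
container 8: place 22 m³, 18 m³ left
container 9: place 20 m³, 20 m³ left
container 9: place 19 m³, 1 m³ left
container 4: place 12 m³, 0 m³ left
container 5: place 10 m³, 4 m³ left
container 3: place 9 m³, 0 m³ left
container 6: place 8 m³, 7 m³ left
container 6: place 7 m³, 0 m³ left
container 2: place 5 m³, 1 m³ left
container 7: place 5 m³, 13 m³ left
container 7: place 5 m³, 8 m³ left
9 containers × 40 m³ = 360 m³; used 327 m³; unused 33 m³.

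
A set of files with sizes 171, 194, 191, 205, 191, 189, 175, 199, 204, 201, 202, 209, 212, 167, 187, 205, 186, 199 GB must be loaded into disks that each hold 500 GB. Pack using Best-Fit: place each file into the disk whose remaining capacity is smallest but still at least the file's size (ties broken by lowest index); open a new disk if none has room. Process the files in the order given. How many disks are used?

Put 171 GB in disk 1; 329 GB remain.
Put 194 GB in disk 1; 135 GB remain.
Put 191 GB in disk 2; 309 GB remain.
Put 205 GB in disk 2; 104 GB remain.
Put 191 GB in disk 3; 309 GB remain.
Put 189 GB in disk 3; 120 GB remain.
Put 175 GB in disk 4; 325 GB remain.
Put 199 GB in disk 4; 126 GB remain.
Put 204 GB in disk 5; 296 GB remain.
Put 201 GB in disk 5; 95 GB remain.
Put 202 GB in disk 6; 298 GB remain.
Put 209 GB in disk 6; 89 GB remain.
Put 212 GB in disk 7; 288 GB remain.
Put 167 GB in disk 7; 121 GB remain.
Put 187 GB in disk 8; 313 GB remain.
Put 205 GB in disk 8; 108 GB remain.
Put 186 GB in disk 9; 314 GB remain.
Put 199 GB in disk 9; 115 GB remain.

9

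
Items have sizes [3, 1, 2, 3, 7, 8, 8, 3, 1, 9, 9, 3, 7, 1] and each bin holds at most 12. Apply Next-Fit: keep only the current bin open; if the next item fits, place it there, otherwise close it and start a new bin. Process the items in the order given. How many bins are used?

bin 1: place 3, 9 left
bin 1: place 1, 8 left
bin 1: place 2, 6 left
bin 1: place 3, 3 left
bin 2: place 7, 5 left
bin 3: place 8, 4 left
bin 4: place 8, 4 left
bin 4: place 3, 1 left
bin 4: place 1, 0 left
bin 5: place 9, 3 left
bin 6: place 9, 3 left
bin 6: place 3, 0 left
bin 7: place 7, 5 left
bin 7: place 1, 4 left

7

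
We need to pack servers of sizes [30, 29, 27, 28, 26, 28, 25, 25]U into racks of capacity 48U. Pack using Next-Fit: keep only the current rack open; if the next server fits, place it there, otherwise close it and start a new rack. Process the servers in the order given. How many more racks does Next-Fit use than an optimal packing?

Next-Fit: [30] [29] [27] [28] [26] [28] [25] [25] → 8 racks.
8 servers exceed 24U (half the capacity), and no two of those can share a rack, so at least 8 racks are needed.
So 8 is already optimal.

0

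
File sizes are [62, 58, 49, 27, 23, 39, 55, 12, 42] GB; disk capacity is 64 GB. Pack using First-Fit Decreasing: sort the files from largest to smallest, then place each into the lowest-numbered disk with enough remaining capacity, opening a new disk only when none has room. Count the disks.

7

Sorted descending: 62, 58, 55, 49, 42, 39, 27, 23, 12.
disk 1: place 62 GB, 2 GB left
disk 2: place 58 GB, 6 GB left
disk 3: place 55 GB, 9 GB left
disk 4: place 49 GB, 15 GB left
disk 5: place 42 GB, 22 GB left
disk 6: place 39 GB, 25 GB left
disk 7: place 27 GB, 37 GB left
disk 6: place 23 GB, 2 GB left
disk 4: place 12 GB, 3 GB left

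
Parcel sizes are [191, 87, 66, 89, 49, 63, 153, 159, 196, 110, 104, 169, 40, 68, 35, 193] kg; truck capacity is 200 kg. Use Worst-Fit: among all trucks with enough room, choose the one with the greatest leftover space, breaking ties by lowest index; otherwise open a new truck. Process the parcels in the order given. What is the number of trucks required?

truck 1: place 191 kg, 9 kg left
truck 2: place 87 kg, 113 kg left
truck 2: place 66 kg, 47 kg left
truck 3: place 89 kg, 111 kg left
truck 3: place 49 kg, 62 kg left
truck 4: place 63 kg, 137 kg left
truck 5: place 153 kg, 47 kg left
truck 6: place 159 kg, 41 kg left
truck 7: place 196 kg, 4 kg left
truck 4: place 110 kg, 27 kg left
truck 8: place 104 kg, 96 kg left
truck 9: place 169 kg, 31 kg left
truck 8: place 40 kg, 56 kg left
truck 10: place 68 kg, 132 kg left
truck 10: place 35 kg, 97 kg left
truck 11: place 193 kg, 7 kg left

11 trucks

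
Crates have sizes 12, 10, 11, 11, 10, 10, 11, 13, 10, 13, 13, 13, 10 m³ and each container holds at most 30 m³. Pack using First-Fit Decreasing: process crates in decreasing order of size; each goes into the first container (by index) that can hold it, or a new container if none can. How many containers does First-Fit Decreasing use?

Sorted descending: 13, 13, 13, 13, 12, 11, 11, 11, 10, 10, 10, 10, 10.
Put 13 m³ in container 1; 17 m³ remain.
Put 13 m³ in container 1; 4 m³ remain.
Put 13 m³ in container 2; 17 m³ remain.
Put 13 m³ in container 2; 4 m³ remain.
Put 12 m³ in container 3; 18 m³ remain.
Put 11 m³ in container 3; 7 m³ remain.
Put 11 m³ in container 4; 19 m³ remain.
Put 11 m³ in container 4; 8 m³ remain.
Put 10 m³ in container 5; 20 m³ remain.
Put 10 m³ in container 5; 10 m³ remain.
Put 10 m³ in container 5; 0 m³ remain.
Put 10 m³ in container 6; 20 m³ remain.
Put 10 m³ in container 6; 10 m³ remain.
Final containers: [13,13] [13,13] [12,11] [11,11] [10,10,10] [10,10].

6 containers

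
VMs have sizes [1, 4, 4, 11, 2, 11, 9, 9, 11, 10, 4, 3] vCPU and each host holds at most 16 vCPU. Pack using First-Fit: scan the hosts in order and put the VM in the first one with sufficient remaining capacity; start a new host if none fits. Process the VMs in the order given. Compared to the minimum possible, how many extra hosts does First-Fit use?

1

First-Fit: [1,4,4,2,4] [11,3] [11] [9] [9] [11] [10] → 7 hosts.
6 VMs exceed 8 vCPU (half the capacity), and no two of those can share a host, so at least 6 hosts are needed.
An optimal packing achieves that bound: [11,4,1] [11,4] [11,4] [10,3,2] [9] [9] → 6 hosts.
Excess: 7 − 6 = 1.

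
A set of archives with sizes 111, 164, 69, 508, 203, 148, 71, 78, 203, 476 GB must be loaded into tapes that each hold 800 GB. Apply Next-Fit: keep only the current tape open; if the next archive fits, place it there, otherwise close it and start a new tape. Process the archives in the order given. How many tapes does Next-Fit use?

4

Put 111 GB in tape 1; 689 GB remain.
Put 164 GB in tape 1; 525 GB remain.
Put 69 GB in tape 1; 456 GB remain.
Put 508 GB in tape 2; 292 GB remain.
Put 203 GB in tape 2; 89 GB remain.
Put 148 GB in tape 3; 652 GB remain.
Put 71 GB in tape 3; 581 GB remain.
Put 78 GB in tape 3; 503 GB remain.
Put 203 GB in tape 3; 300 GB remain.
Put 476 GB in tape 4; 324 GB remain.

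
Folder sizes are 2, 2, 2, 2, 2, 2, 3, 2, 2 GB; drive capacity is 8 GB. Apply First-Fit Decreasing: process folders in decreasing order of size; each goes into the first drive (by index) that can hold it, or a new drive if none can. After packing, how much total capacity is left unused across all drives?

Sorted descending: 3, 2, 2, 2, 2, 2, 2, 2, 2.
drive 1: place 3 GB, 5 GB left
drive 1: place 2 GB, 3 GB left
drive 1: place 2 GB, 1 GB left
drive 2: place 2 GB, 6 GB left
drive 2: place 2 GB, 4 GB left
drive 2: place 2 GB, 2 GB left
drive 2: place 2 GB, 0 GB left
drive 3: place 2 GB, 6 GB left
drive 3: place 2 GB, 4 GB left
3 drives × 8 GB = 24 GB; used 19 GB; unused 5 GB.

5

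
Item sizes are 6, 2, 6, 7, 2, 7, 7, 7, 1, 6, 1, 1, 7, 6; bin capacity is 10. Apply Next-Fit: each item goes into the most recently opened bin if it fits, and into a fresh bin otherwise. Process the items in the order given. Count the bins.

9

Put 6 in bin 1; 4 remain.
Put 2 in bin 1; 2 remain.
Put 6 in bin 2; 4 remain.
Put 7 in bin 3; 3 remain.
Put 2 in bin 3; 1 remain.
Put 7 in bin 4; 3 remain.
Put 7 in bin 5; 3 remain.
Put 7 in bin 6; 3 remain.
Put 1 in bin 6; 2 remain.
Put 6 in bin 7; 4 remain.
Put 1 in bin 7; 3 remain.
Put 1 in bin 7; 2 remain.
Put 7 in bin 8; 3 remain.
Put 6 in bin 9; 4 remain.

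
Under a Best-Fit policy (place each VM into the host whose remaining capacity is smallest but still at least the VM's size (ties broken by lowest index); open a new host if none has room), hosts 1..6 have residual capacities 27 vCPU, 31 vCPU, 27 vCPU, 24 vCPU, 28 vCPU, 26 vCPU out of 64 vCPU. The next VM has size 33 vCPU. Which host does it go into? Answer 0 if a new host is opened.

No host has ≥ 33 vCPU free, so a new host is opened.

0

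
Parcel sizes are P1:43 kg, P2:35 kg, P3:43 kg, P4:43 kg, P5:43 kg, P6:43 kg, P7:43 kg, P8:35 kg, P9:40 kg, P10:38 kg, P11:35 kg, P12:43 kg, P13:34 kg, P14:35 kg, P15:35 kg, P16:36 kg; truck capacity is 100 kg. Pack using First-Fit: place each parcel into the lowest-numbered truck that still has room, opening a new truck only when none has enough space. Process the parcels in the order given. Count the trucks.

Put P1 (43 kg) in truck 1; 57 kg remain.
Put P2 (35 kg) in truck 1; 22 kg remain.
Put P3 (43 kg) in truck 2; 57 kg remain.
Put P4 (43 kg) in truck 2; 14 kg remain.
Put P5 (43 kg) in truck 3; 57 kg remain.
Put P6 (43 kg) in truck 3; 14 kg remain.
Put P7 (43 kg) in truck 4; 57 kg remain.
Put P8 (35 kg) in truck 4; 22 kg remain.
Put P9 (40 kg) in truck 5; 60 kg remain.
Put P10 (38 kg) in truck 5; 22 kg remain.
Put P11 (35 kg) in truck 6; 65 kg remain.
Put P12 (43 kg) in truck 6; 22 kg remain.
Put P13 (34 kg) in truck 7; 66 kg remain.
Put P14 (35 kg) in truck 7; 31 kg remain.
Put P15 (35 kg) in truck 8; 65 kg remain.
Put P16 (36 kg) in truck 8; 29 kg remain.

8 trucks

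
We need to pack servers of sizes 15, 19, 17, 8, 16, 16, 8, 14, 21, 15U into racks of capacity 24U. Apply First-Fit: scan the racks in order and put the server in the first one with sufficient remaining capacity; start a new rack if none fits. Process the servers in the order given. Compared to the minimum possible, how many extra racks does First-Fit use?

0

First-Fit: [15,8] [19] [17] [16,8] [16] [14] [21] [15] → 8 racks.
8 servers exceed 12U (half the capacity), and no two of those can share a rack, so at least 8 racks are needed.
So 8 is already optimal.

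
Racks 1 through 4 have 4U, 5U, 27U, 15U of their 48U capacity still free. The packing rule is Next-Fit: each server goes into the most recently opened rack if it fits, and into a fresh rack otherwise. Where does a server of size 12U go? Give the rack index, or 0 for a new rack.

4

Next-Fit only looks at rack 4, which has 15U free.
12U fits there.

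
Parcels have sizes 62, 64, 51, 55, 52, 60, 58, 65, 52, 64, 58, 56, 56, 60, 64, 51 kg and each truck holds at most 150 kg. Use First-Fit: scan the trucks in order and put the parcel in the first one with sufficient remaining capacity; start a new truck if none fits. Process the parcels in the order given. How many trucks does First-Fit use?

8 trucks

truck 1: place 62 kg, 88 kg left
truck 1: place 64 kg, 24 kg left
truck 2: place 51 kg, 99 kg left
truck 2: place 55 kg, 44 kg left
truck 3: place 52 kg, 98 kg left
truck 3: place 60 kg, 38 kg left
truck 4: place 58 kg, 92 kg left
truck 4: place 65 kg, 27 kg left
truck 5: place 52 kg, 98 kg left
truck 5: place 64 kg, 34 kg left
truck 6: place 58 kg, 92 kg left
truck 6: place 56 kg, 36 kg left
truck 7: place 56 kg, 94 kg left
truck 7: place 60 kg, 34 kg left
truck 8: place 64 kg, 86 kg left
truck 8: place 51 kg, 35 kg left
Final trucks: [62,64] [51,55] [52,60] [58,65] [52,64] [58,56] [56,60] [64,51].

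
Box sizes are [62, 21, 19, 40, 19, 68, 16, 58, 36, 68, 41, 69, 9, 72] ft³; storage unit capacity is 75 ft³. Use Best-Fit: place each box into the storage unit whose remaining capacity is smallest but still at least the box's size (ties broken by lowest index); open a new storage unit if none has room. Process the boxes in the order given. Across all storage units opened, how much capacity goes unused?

152

storage unit 1: place 62 ft³, 13 ft³ left
storage unit 2: place 21 ft³, 54 ft³ left
storage unit 2: place 19 ft³, 35 ft³ left
storage unit 3: place 40 ft³, 35 ft³ left
storage unit 2: place 19 ft³, 16 ft³ left
storage unit 4: place 68 ft³, 7 ft³ left
storage unit 2: place 16 ft³, 0 ft³ left
storage unit 5: place 58 ft³, 17 ft³ left
storage unit 6: place 36 ft³, 39 ft³ left
storage unit 7: place 68 ft³, 7 ft³ left
storage unit 8: place 41 ft³, 34 ft³ left
storage unit 9: place 69 ft³, 6 ft³ left
storage unit 1: place 9 ft³, 4 ft³ left
storage unit 10: place 72 ft³, 3 ft³ left
10 storage units × 75 ft³ = 750 ft³; used 598 ft³; unused 152 ft³.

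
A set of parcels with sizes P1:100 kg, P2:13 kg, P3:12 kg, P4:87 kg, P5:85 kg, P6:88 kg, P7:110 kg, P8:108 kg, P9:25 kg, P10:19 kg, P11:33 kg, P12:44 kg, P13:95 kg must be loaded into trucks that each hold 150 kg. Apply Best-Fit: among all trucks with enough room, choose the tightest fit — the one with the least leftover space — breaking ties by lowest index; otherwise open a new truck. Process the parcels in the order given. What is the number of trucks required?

7 trucks

truck 1: place P1 (100 kg), 50 kg left
truck 1: place P2 (13 kg), 37 kg left
truck 1: place P3 (12 kg), 25 kg left
truck 2: place P4 (87 kg), 63 kg left
truck 3: place P5 (85 kg), 65 kg left
truck 4: place P6 (88 kg), 62 kg left
truck 5: place P7 (110 kg), 40 kg left
truck 6: place P8 (108 kg), 42 kg left
truck 1: place P9 (25 kg), 0 kg left
truck 5: place P10 (19 kg), 21 kg left
truck 6: place P11 (33 kg), 9 kg left
truck 4: place P12 (44 kg), 18 kg left
truck 7: place P13 (95 kg), 55 kg left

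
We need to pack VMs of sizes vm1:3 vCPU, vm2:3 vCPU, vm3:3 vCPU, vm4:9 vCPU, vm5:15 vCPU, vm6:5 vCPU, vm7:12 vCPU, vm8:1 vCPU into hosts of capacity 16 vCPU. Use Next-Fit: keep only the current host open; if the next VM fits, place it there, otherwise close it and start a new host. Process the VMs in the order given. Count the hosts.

5 hosts

host 1: place vm1 (3 vCPU), 13 vCPU left
host 1: place vm2 (3 vCPU), 10 vCPU left
host 1: place vm3 (3 vCPU), 7 vCPU left
host 2: place vm4 (9 vCPU), 7 vCPU left
host 3: place vm5 (15 vCPU), 1 vCPU left
host 4: place vm6 (5 vCPU), 11 vCPU left
host 5: place vm7 (12 vCPU), 4 vCPU left
host 5: place vm8 (1 vCPU), 3 vCPU left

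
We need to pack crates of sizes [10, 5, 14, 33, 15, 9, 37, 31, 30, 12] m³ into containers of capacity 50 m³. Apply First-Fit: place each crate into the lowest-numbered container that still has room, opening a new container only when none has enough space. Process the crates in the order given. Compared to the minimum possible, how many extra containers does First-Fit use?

First-Fit: [10,5,14,15] [33,9] [37,12] [31] [30] → 5 containers.
Total size 196 m³; any packing needs at least ⌈196/50⌉ = 4 containers.
An optimal packing achieves that bound: [37,12] [33,15] [31,14,5] [30,10,9] → 4 containers.
Excess: 5 − 4 = 1.

1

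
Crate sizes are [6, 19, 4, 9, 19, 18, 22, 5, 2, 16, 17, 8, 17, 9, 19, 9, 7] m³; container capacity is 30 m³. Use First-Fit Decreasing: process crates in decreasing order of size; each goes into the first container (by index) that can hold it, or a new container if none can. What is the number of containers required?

8

Sorted descending: 22, 19, 19, 19, 18, 17, 17, 16, 9, 9, 9, 8, 7, 6, 5, 4, 2.
22 m³ → container 1 (remaining 8 m³)
19 m³ → container 2 (remaining 11 m³)
19 m³ → container 3 (remaining 11 m³)
19 m³ → container 4 (remaining 11 m³)
18 m³ → container 5 (remaining 12 m³)
17 m³ → container 6 (remaining 13 m³)
17 m³ → container 7 (remaining 13 m³)
16 m³ → container 8 (remaining 14 m³)
9 m³ → container 2 (remaining 2 m³)
9 m³ → container 3 (remaining 2 m³)
9 m³ → container 4 (remaining 2 m³)
8 m³ → container 1 (remaining 0 m³)
7 m³ → container 5 (remaining 5 m³)
6 m³ → container 6 (remaining 7 m³)
5 m³ → container 5 (remaining 0 m³)
4 m³ → container 6 (remaining 3 m³)
2 m³ → container 2 (remaining 0 m³)
Final containers: [22,8] [19,9,2] [19,9] [19,9] [18,7,5] [17,6,4] [17] [16].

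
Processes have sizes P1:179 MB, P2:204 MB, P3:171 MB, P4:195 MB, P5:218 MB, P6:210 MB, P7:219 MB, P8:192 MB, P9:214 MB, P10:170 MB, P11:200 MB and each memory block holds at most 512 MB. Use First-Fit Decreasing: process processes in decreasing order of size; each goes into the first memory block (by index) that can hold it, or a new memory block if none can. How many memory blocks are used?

Sorted descending: 219, 218, 214, 210, 204, 200, 195, 192, 179, 171, 170.
219 MB → memory block 1 (remaining 293 MB)
218 MB → memory block 1 (remaining 75 MB)
214 MB → memory block 2 (remaining 298 MB)
210 MB → memory block 2 (remaining 88 MB)
204 MB → memory block 3 (remaining 308 MB)
200 MB → memory block 3 (remaining 108 MB)
195 MB → memory block 4 (remaining 317 MB)
192 MB → memory block 4 (remaining 125 MB)
179 MB → memory block 5 (remaining 333 MB)
171 MB → memory block 5 (remaining 162 MB)
170 MB → memory block 6 (remaining 342 MB)
Final memory blocks: [219,218] [214,210] [204,200] [195,192] [179,171] [170].

6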